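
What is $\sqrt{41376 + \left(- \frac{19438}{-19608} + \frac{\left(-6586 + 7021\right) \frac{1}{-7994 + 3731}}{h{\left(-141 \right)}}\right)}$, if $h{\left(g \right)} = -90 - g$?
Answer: $\frac{\sqrt{14079895255719273}}{583338} \approx 203.41$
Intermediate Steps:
$\sqrt{41376 + \left(- \frac{19438}{-19608} + \frac{\left(-6586 + 7021\right) \frac{1}{-7994 + 3731}}{h{\left(-141 \right)}}\right)} = \sqrt{41376 + \left(- \frac{19438}{-19608} + \frac{\left(-6586 + 7021\right) \frac{1}{-7994 + 3731}}{-90 - -141}\right)} = \sqrt{41376 + \left(\left(-19438\right) \left(- \frac{1}{19608}\right) + \frac{435 \frac{1}{-4263}}{-90 + 141}\right)} = \sqrt{41376 + \left(\frac{9719}{9804} + \frac{435 \left(- \frac{1}{4263}\right)}{51}\right)} = \sqrt{41376 + \left(\frac{9719}{9804} - \frac{5}{2499}\right)} = \sqrt{41376 + \frac{8079587}{8166732}} = \sqrt{\frac{337914782819}{8166732}} = \frac{\sqrt{14079895255719273}}{583338}$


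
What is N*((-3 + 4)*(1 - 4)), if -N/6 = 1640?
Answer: 29520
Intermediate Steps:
N = -9840 (N = -6*1640 = -9840)
N*((-3 + 4)*(1 - 4)) = -9840*(-3 + 4)*(1 - 4) = -9840*(-3) = 29520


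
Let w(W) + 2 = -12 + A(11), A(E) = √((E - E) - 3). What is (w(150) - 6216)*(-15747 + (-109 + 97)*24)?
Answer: 99898050 - 16035*I*√3 ≈ 9.9898e+7 - 27773.0*I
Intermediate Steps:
A(E) = I*√3 (A(E) = √(0 - 3) = √(-3) = I*√3)
w(W) = -14 + I*√3 (w(W) = -2 + (-12 + I*√3) = -14 + I*√3)
(w(150) - 6216)*(-15747 + (-109 + 97)*24) = ((-14 + I*√3) - 6216)*(-15747 + (-109 + 97)*24) = (-6230 + I*√3)*(-15747 - 12*24) = (-6230 + I*√3)*(-15747 - 288) = (-6230 + I*√3)*(-16035) = 99898050 - 16035*I*√3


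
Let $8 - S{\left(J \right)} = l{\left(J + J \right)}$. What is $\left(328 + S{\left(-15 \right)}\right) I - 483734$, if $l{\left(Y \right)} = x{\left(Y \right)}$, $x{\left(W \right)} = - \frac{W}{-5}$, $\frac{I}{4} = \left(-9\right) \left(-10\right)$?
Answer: $-360614$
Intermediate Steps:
$I = 360$ ($I = 4 \left(\left(-9\right) \left(-10\right)\right) = 4 \cdot 90 = 360$)
$x{\left(W \right)} = \frac{W}{5}$ ($x{\left(W \right)} = - \frac{W \left(-1\right)}{5} = - \frac{\left(-1\right) W}{5} = \frac{W}{5}$)
$l{\left(Y \right)} = \frac{Y}{5}$
$S{\left(J \right)} = 8 - \frac{2 J}{5}$ ($S{\left(J \right)} = 8 - \frac{J + J}{5} = 8 - \frac{2 J}{5}$)
$\left(328 + S{\left(-15 \right)}\right) I - 483734 = \left(328 + \left(8 - -6\right)\right) 360 - 483734 = \left(328 + \left(8 + 6\right)\right) 360 - 483734 = \left(328 + 14\right) 360 - 483734 = 342 \cdot 360 - 483734 = 123120 - 483734 = -360614$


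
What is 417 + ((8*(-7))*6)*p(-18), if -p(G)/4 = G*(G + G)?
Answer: 871329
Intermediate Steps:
p(G) = -8*G² (p(G) = -4*G*(G + G) = -4*G*2*G = -8*G²)
417 + ((8*(-7))*6)*p(-18) = 417 + ((8*(-7))*6)*(-8*(-18)²) = 417 + (-56*6)*(-8*324) = 417 - 336*(-2592) = 417 + 870912 = 871329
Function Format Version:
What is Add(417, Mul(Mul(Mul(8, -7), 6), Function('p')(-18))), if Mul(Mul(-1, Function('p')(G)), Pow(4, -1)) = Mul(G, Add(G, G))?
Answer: 871329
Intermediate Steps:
Function('p')(G) = Mul(-8, Pow(G, 2)) (Function('p')(G) = Mul(-4, Mul(G, Add(G, G))) = Mul(-4, Mul(G, Mul(2, G))) = Mul(-4, Mul(2, Pow(G, 2))) = Mul(-8, Pow(G, 2)))
Add(417, Mul(Mul(Mul(8, -7), 6), Function('p')(-18))) = Add(417, Mul(Mul(Mul(8, -7), 6), Mul(-8, Pow(-18, 2)))) = Add(417, Mul(Mul(-56, 6), Mul(-8, 324))) = Add(417, Mul(-336, -2592)) = Add(417, 870912) = 871329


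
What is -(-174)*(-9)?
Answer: -1566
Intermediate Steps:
-(-174)*(-9) = -174*9 = -1566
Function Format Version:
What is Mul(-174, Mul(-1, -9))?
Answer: -1566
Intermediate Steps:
Mul(-174, Mul(-1, -9)) = Mul(-174, 9) = -1566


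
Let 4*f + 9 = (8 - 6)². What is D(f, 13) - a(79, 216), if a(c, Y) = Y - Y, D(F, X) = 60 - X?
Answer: 47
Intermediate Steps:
f = -5/4 (f = -9/4 + (8 - 6)²/4 = -9/4 + (¼)*2² = -9/4 + (¼)*4 = -9/4 + 1 = -5/4 ≈ -1.2500)
a(c, Y) = 0
D(f, 13) - a(79, 216) = (60 - 1*13) - 1*0 = (60 - 13) + 0 = 47 + 0 = 47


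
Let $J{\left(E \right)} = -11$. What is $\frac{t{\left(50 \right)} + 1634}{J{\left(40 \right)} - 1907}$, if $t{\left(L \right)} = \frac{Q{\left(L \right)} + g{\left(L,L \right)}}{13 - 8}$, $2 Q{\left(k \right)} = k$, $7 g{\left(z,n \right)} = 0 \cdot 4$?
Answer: $- \frac{1639}{1918} \approx -0.85454$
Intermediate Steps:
$g{\left(z,n \right)} = 0$ ($g{\left(z,n \right)} = \frac{0 \cdot 4}{7} = \frac{1}{7} \cdot 0 = 0$)
$Q{\left(k \right)} = \frac{k}{2}$
$t{\left(L \right)} = \frac{L}{10}$ ($t{\left(L \right)} = \frac{\frac{L}{2} + 0}{13 - 8} = \frac{\frac{1}{2} L}{5} = \frac{L}{2} \cdot \frac{1}{5} = \frac{L}{10}$)
$\frac{t{\left(50 \right)} + 1634}{J{\left(40 \right)} - 1907} = \frac{\frac{1}{10} \cdot 50 + 1634}{-11 - 1907} = \frac{5 + 1634}{-1918} = 1639 \left(- \frac{1}{1918}\right) = - \frac{1639}{1918}$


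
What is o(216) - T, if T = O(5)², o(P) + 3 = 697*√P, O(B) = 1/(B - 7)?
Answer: -13/4 + 4182*√6 ≈ 10241.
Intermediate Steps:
O(B) = 1/(-7 + B)
o(P) = -3 + 697*√P
T = ¼ (T = (1/(-7 + 5))² = (1/(-2))² = (-½)² = ¼ ≈ 0.25000)
o(216) - T = (-3 + 697*√216) - 1*¼ = (-3 + 697*(6*√6)) - ¼ = (-3 + 4182*√6) - ¼ = -13/4 + 4182*√6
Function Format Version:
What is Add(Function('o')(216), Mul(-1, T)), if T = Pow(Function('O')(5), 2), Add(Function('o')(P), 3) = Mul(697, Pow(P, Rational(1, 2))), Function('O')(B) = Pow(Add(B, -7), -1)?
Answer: Add(Rational(-13, 4), Mul(4182, Pow(6, Rational(1, 2)))) ≈ 10241.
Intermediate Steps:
Function('O')(B) = Pow(Add(-7, B), -1)
Function('o')(P) = Add(-3, Mul(697, Pow(P, Rational(1, 2))))
T = Rational(1, 4) (T = Pow(Pow(Add(-7, 5), -1), 2) = Pow(Pow(-2, -1), 2) = Pow(Rational(-1, 2), 2) = Rational(1, 4) ≈ 0.25000)
Add(Function('o')(216), Mul(-1, T)) = Add(Add(-3, Mul(697, Pow(216, Rational(1, 2)))), Mul(-1, Rational(1, 4))) = Add(Add(-3, Mul(697, Mul(6, Pow(6, Rational(1, 2))))), Rational(-1, 4)) = Add(Add(-3, Mul(4182, Pow(6, Rational(1, 2)))), Rational(-1, 4)) = Add(Rational(-13, 4), Mul(4182, Pow(6, Rational(1, 2))))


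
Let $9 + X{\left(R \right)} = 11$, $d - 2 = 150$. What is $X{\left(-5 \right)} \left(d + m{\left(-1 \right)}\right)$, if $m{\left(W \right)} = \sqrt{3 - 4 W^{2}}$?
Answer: $304 + 2 i \approx 304.0 + 2.0 i$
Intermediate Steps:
$d = 152$ ($d = 2 + 150 = 152$)
$X{\left(R \right)} = 2$ ($X{\left(R \right)} = -9 + 11 = 2$)
$X{\left(-5 \right)} \left(d + m{\left(-1 \right)}\right) = 2 \left(152 + \sqrt{3 - 4 \left(-1\right)^{2}}\right) = 2 \left(152 + \sqrt{3 - 4}\right) = 2 \left(152 + \sqrt{-1}\right) = 2 \left(152 + i\right) = 304 + 2 i$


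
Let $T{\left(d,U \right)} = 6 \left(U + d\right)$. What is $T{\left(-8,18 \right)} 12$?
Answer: $720$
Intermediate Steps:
$T{\left(d,U \right)} = 6 U + 6 d$
$T{\left(-8,18 \right)} 12 = \left(6 \cdot 18 + 6 \left(-8\right)\right) 12 = \left(108 - 48\right) 12 = 60 \cdot 12 = 720$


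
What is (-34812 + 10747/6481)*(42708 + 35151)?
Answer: -17565443928675/6481 ≈ -2.7103e+9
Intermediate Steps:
(-34812 + 10747/6481)*(42708 + 35151) = (-34812 + 10747*(1/6481))*77859 = (-34812 + 10747/6481)*77859 = -225605825/6481*77859 = -17565443928675/6481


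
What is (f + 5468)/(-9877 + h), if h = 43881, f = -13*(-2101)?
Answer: 32781/34004 ≈ 0.96403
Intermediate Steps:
f = 27313
(f + 5468)/(-9877 + h) = (27313 + 5468)/(-9877 + 43881) = 32781/34004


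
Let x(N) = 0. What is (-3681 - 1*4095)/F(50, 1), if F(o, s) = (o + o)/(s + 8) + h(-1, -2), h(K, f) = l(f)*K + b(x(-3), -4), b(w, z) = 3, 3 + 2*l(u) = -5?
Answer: -69984/163 ≈ -429.35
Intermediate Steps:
l(u) = -4 (l(u) = -3/2 + (1/2)*(-5) = -3/2 - 5/2 = -4)
h(K, f) = 3 - 4*K (h(K, f) = -4*K + 3 = 3 - 4*K)
F(o, s) = 7 + 2*o/(8 + s) (F(o, s) = (o + o)/(s + 8) + (3 - 4*(-1)) = (2*o)/(8 + s) + (3 + 4) = 2*o/(8 + s) + 7 = 7 + 2*o/(8 + s))
(-3681 - 1*4095)/F(50, 1) = (-3681 - 1*4095)/(((56 + 2*50 + 7*1)/(8 + 1))) = (-3681 - 4095)/(((56 + 100 + 7)/9)) = -7776/((1/9)*163) = -7776/163/9 = -7776*9/163 = -69984/163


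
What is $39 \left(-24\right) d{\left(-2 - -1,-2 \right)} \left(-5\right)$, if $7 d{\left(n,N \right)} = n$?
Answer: $- \frac{4680}{7} \approx -668.57$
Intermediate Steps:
$d{\left(n,N \right)} = \frac{n}{7}$
$39 \left(-24\right) d{\left(-2 - -1,-2 \right)} \left(-5\right) = 39 \left(-24\right) \frac{-2 - -1}{7} \left(-5\right) = - 936 \frac{-2 + 1}{7} \left(-5\right) = - 936 \cdot \frac{1}{7} \left(-1\right) \left(-5\right) = - 936 \left(\left(- \frac{1}{7}\right) \left(-5\right)\right) = \left(-936\right) \frac{5}{7} = - \frac{4680}{7}$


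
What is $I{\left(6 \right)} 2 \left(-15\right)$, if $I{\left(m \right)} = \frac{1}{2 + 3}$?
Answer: $-6$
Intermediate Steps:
$I{\left(m \right)} = \frac{1}{5}$
$I{\left(6 \right)} 2 \left(-15\right) = \frac{1}{5} \cdot 2 \left(-15\right) = \frac{2}{5} \left(-15\right) = -6$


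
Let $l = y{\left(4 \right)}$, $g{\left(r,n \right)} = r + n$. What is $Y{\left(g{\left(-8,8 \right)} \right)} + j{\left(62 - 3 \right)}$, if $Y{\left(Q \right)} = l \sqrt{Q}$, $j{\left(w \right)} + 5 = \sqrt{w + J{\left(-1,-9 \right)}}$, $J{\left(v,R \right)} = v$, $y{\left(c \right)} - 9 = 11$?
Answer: $-5 + \sqrt{58} \approx 2.6158$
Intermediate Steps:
$y{\left(c \right)} = 20$ ($y{\left(c \right)} = 9 + 11 = 20$)
$g{\left(r,n \right)} = n + r$
$l = 20$
$j{\left(w \right)} = -5 + \sqrt{-1 + w}$ ($j{\left(w \right)} = -5 + \sqrt{w - 1} = -5 + \sqrt{-1 + w}$)
$Y{\left(Q \right)} = 20 \sqrt{Q}$
$Y{\left(g{\left(-8,8 \right)} \right)} + j{\left(62 - 3 \right)} = 20 \sqrt{8 - 8} - \left(5 - \sqrt{-1 + \left(62 - 3\right)}\right) = 20 \sqrt{0} - \left(5 - \sqrt{-1 + 59}\right) = 20 \cdot 0 - \left(5 - \sqrt{58}\right) = 0 - \left(5 - \sqrt{58}\right) = -5 + \sqrt{58}$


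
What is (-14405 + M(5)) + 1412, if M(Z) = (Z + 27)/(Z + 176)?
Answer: -2351701/181 ≈ -12993.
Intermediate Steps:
M(Z) = (27 + Z)/(176 + Z)
(-14405 + M(5)) + 1412 = (-14405 + (27 + 5)/(176 + 5)) + 1412 = (-14405 + 32/181) + 1412 = -2607273/181 + 1412 = -2351701/181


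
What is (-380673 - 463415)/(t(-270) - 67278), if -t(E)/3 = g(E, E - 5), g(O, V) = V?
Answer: 844088/66453 ≈ 12.702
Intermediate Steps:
t(E) = 15 - 3*E (t(E) = -3*(E - 5) = -3*(-5 + E) = 15 - 3*E)
(-380673 - 463415)/(t(-270) - 67278) = (-380673 - 463415)/((15 - 3*(-270)) - 67278) = -844088/((15 + 810) - 67278) = -844088/(825 - 67278) = -844088/(-66453) = -844088*(-1/66453) = 844088/66453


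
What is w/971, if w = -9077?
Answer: -9077/971 ≈ -9.3481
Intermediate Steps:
w/971 = -9077/971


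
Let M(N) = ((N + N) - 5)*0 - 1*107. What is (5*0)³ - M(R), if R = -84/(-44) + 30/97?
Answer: 107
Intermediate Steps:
R = 2367/1067 (R = -84*(-1/44) + 30*(1/97) = 21/11 + 30/97 = 2367/1067 ≈ 2.2184)
M(N) = -107 (M(N) = (2*N - 5)*0 - 107 = (-5 + 2*N)*0 - 107 = 0 - 107 = -107)
(5*0)³ - M(R) = (5*0)³ - 1*(-107) = 0³ + 107 = 0 + 107 = 107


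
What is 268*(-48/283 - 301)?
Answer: -22841908/283 ≈ -80714.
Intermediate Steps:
268*(-48/283 - 301) = 268*(-85231/283) = -22841908/283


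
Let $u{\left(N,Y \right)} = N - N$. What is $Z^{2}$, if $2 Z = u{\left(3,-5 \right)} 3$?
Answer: $0$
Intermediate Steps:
$u{\left(N,Y \right)} = 0$
$Z = 0$ ($Z = \frac{0 \cdot 3}{2} = \frac{1}{2} \cdot 0 = 0$)
$Z^{2} = 0^{2} = 0$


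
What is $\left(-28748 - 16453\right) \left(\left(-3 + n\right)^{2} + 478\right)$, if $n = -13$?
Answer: $-33177534$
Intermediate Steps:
$\left(-28748 - 16453\right) \left(\left(-3 + n\right)^{2} + 478\right) = \left(-28748 - 16453\right) \left(\left(-3 - 13\right)^{2} + 478\right) = - 45201 \left(\left(-16\right)^{2} + 478\right) = - 45201 \left(256 + 478\right) = \left(-45201\right) 734 = -33177534$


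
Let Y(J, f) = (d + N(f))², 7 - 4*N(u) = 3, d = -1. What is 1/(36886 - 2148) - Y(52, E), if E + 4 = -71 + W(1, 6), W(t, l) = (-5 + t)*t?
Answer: 1/34738 ≈ 2.8787e-5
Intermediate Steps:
W(t, l) = t*(-5 + t)
N(u) = 1 (N(u) = 7/4 - ¼*3 = 7/4 - ¾ = 1)
E = -79 (E = -4 + (-71 + 1*(-5 + 1)) = -4 + (-71 + 1*(-4)) = -4 + (-71 - 4) = -4 - 75 = -79)
Y(J, f) = 0 (Y(J, f) = (-1 + 1)² = 0² = 0)
1/(36886 - 2148) - Y(52, E) = 1/(36886 - 2148) - 1*0 = 1/34738 + 0 = 1/34738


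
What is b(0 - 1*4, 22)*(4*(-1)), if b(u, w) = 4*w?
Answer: -352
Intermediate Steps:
b(0 - 1*4, 22)*(4*(-1)) = (4*22)*(4*(-1)) = 88*(-4) = -352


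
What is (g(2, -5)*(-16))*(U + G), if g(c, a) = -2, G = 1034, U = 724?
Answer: 56256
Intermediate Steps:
(g(2, -5)*(-16))*(U + G) = (-2*(-16))*(724 + 1034) = 32*1758 = 56256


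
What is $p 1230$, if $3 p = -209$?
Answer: $-85690$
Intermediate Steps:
$p = - \frac{209}{3}$ ($p = \frac{1}{3} \left(-209\right) = - \frac{209}{3} \approx -69.667$)
$p 1230 = \left(- \frac{209}{3}\right) 1230 = -85690$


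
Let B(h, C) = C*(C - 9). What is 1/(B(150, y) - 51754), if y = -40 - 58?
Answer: -1/41268 ≈ -2.4232e-5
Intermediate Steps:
y = -98
B(h, C) = C*(-9 + C)
1/(B(150, y) - 51754) = 1/(-98*(-9 - 98) - 51754) = 1/(-98*(-107) - 51754) = 1/(10486 - 51754) = 1/(-41268) = -1/41268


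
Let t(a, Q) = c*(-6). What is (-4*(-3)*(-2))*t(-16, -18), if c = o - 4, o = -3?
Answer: -1008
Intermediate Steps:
c = -7 (c = -3 - 4 = -7)
t(a, Q) = 42 (t(a, Q) = -7*(-6) = 42)
(-4*(-3)*(-2))*t(-16, -18) = (-4*(-3)*(-2))*42 = (12*(-2))*42 = -24*42 = -1008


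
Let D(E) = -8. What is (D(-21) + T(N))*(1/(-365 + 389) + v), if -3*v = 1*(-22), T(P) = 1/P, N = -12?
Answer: -5723/96 ≈ -59.615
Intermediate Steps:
v = 22/3 (v = -(-22)/3 = -⅓*(-22) = 22/3 ≈ 7.3333)
(D(-21) + T(N))*(1/(-365 + 389) + v) = (-8 + 1/(-12))*(1/(-365 + 389) + 22/3) = (-8 - 1/12)*(1/24 + 22/3) = -97*(1/24 + 22/3)/12 = -97/12*59/8 = -5723/96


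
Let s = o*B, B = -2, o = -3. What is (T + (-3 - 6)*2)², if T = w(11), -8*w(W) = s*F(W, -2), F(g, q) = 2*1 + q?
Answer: 324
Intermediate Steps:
F(g, q) = 2 + q
s = 6 (s = -3*(-2) = 6)
w(W) = 0 (w(W) = -3*(2 - 2)/4 = -3*0/4 = -⅛*0 = 0)
T = 0
(T + (-3 - 6)*2)² = (0 + (-3 - 6)*2)² = (0 - 9*2)² = (0 - 18)² = (-18)² = 324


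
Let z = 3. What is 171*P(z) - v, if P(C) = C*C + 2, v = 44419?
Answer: -42538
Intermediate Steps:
P(C) = 2 + C² (P(C) = C² + 2 = 2 + C²)
171*P(z) - v = 171*(2 + 3²) - 1*44419 = 171*(2 + 9) - 44419 = 171*11 - 44419 = 1881 - 44419 = -42538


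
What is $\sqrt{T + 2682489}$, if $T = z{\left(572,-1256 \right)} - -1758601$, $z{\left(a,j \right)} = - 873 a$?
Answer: $\sqrt{3941734} \approx 1985.4$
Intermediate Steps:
$T = 1259245$ ($T = \left(-873\right) 572 - -1758601 = -499356 + 1758601 = 1259245$)
$\sqrt{T + 2682489} = \sqrt{1259245 + 2682489} = \sqrt{3941734}$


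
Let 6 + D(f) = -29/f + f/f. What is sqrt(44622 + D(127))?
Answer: sqrt(719623910)/127 ≈ 211.23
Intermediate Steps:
D(f) = -5 - 29/f (D(f) = -6 + (-29/f + f/f) = -6 + (-29/f + 1) = -6 + (1 - 29/f) = -5 - 29/f)
sqrt(44622 + D(127)) = sqrt(44622 + (-5 - 29/127)) = sqrt(44622 - 664/127) = sqrt(5666330/127) = sqrt(719623910)/127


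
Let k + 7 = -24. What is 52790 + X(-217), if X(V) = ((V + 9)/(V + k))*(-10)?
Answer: 1636230/31 ≈ 52782.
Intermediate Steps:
k = -31 (k = -7 - 24 = -31)
X(V) = -10*(9 + V)/(-31 + V) (X(V) = ((V + 9)/(V - 31))*(-10) = ((9 + V)/(-31 + V))*(-10) = -10*(9 + V)/(-31 + V))
52790 + X(-217) = 52790 + 10*(-9 - 1*(-217))/(-31 - 217) = 52790 + 10*(-9 + 217)/(-248) = 52790 + 10*(-1/248)*208 = 52790 - 260/31 = 1636230/31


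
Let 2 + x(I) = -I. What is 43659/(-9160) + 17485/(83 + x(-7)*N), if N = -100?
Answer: -178368403/3819720 ≈ -46.697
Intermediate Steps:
x(I) = -2 - I
43659/(-9160) + 17485/(83 + x(-7)*N) = 43659/(-9160) + 17485/(83 + (-2 - 1*(-7))*(-100)) = 43659*(-1/9160) + 17485/(83 + (-2 + 7)*(-100)) = -43659/9160 + 17485/(83 + 5*(-100)) = -43659/9160 + 17485/(83 - 500) = -43659/9160 + 17485/(-417) = -43659/9160 + 17485*(-1/417) = -43659/9160 - 17485/417 = -178368403/3819720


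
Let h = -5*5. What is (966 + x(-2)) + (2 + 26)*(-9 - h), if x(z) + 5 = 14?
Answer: 1423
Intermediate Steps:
h = -25
x(z) = 9 (x(z) = -5 + 14 = 9)
(966 + x(-2)) + (2 + 26)*(-9 - h) = (966 + 9) + (2 + 26)*(-9 - 1*(-25)) = 975 + 28*(-9 + 25) = 975 + 28*16 = 975 + 448 = 1423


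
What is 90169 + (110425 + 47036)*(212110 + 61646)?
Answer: 43105983685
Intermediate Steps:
90169 + (110425 + 47036)*(212110 + 61646) = 90169 + 157461*273756 = 90169 + 43105893516 = 43105983685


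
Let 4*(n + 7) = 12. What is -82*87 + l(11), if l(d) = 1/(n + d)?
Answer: -49937/7 ≈ -7133.9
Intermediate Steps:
n = -4 (n = -7 + (¼)*12 = -7 + 3 = -4)
l(d) = 1/(-4 + d)
-82*87 + l(11) = -82*87 + 1/(-4 + 11) = -7134 + 1/7 = -7134 + ⅐ = -49937/7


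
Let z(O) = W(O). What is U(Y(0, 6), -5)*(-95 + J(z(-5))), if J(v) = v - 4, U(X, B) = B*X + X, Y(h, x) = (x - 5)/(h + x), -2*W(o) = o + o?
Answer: 188/3 ≈ 62.667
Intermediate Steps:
W(o) = -o (W(o) = -(o + o)/2 = -o)
Y(h, x) = (-5 + x)/(h + x)
z(O) = -O
U(X, B) = X + B*X
J(v) = -4 + v
U(Y(0, 6), -5)*(-95 + J(z(-5))) = (((-5 + 6)/(0 + 6))*(1 - 5))*(-95 + (-4 - 1*(-5))) = ((1/6)*(-4))*(-95 + (-4 + 5)) = (((⅙)*1)*(-4))*(-95 + 1) = ((⅙)*(-4))*(-94) = -⅔*(-94) = 188/3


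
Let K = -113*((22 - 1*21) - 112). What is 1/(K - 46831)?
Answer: -1/34288 ≈ -2.9165e-5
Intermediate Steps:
K = 12543 (K = -113*((22 - 21) - 112) = -113*(1 - 112) = -113*(-111) = 12543)
1/(K - 46831) = 1/(12543 - 46831) = 1/(-34288) = -1/34288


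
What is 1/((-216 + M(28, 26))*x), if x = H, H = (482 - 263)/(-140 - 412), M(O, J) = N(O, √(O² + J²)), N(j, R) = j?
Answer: 46/3431 ≈ 0.013407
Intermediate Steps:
M(O, J) = O
H = -73/184 (H = 219/(-552) = 219*(-1/552) = -73/184 ≈ -0.39674)
x = -73/184 ≈ -0.39674
1/((-216 + M(28, 26))*x) = 1/((-216 + 28)*(-73/184)) = -184/73/(-188) = -1/188*(-184/73) = 46/3431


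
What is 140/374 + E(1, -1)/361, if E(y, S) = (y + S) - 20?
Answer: 21530/67507 ≈ 0.31893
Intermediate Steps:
E(y, S) = -20 + S + y (E(y, S) = (S + y) - 20 = -20 + S + y)
140/374 + E(1, -1)/361 = 140/374 + (-20 - 1 + 1)/361 = 140*(1/374) - 20*1/361 = 70/187 - 20/361 = 21530/67507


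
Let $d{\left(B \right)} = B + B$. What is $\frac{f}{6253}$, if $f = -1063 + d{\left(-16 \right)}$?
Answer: $- \frac{1095}{6253} \approx -0.17512$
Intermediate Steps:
$d{\left(B \right)} = 2 B$
$f = -1095$ ($f = -1063 + 2 \left(-16\right) = -1063 - 32 = -1095$)
$\frac{f}{6253} = - \frac{1095}{6253}$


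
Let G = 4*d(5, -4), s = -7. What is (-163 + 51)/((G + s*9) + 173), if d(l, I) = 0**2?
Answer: -56/55 ≈ -1.0182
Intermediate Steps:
d(l, I) = 0
G = 0 (G = 4*0 = 0)
(-163 + 51)/((G + s*9) + 173) = (-163 + 51)/((0 - 7*9) + 173) = -112/((0 - 63) + 173) = -112/(-63 + 173) = -112/110 = -112*1/110 = -56/55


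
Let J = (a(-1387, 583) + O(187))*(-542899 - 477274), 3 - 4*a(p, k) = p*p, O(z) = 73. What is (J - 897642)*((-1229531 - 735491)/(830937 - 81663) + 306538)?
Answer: 37557733108087101205105/249758 ≈ 1.5038e+17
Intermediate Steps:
a(p, k) = ¾ - p²/4 (a(p, k) = ¾ - p*p/4 = ¾ - p²/4)
J = 981138120501/2 (J = ((¾ - ¼*(-1387)²) + 73)*(-542899 - 477274) = ((¾ - ¼*1923769) + 73)*(-1020173) = ((¾ - 1923769/4) + 73)*(-1020173) = (-961883/2 + 73)*(-1020173) = -961737/2*(-1020173) = 981138120501/2 ≈ 4.9057e+11)
(J - 897642)*((-1229531 - 735491)/(830937 - 81663) + 306538) = (981138120501/2 - 897642)*((-1229531 - 735491)/(830937 - 81663) + 306538) = 981136325217*(-1965022/749274 + 306538)/2 = 981136325217*(-1965022*1/749274 + 306538)/2 = 981136325217*(-982511/374637 + 306538)/2 = (981136325217/2)*(114839494195/374637) = 37557733108087101205105/249758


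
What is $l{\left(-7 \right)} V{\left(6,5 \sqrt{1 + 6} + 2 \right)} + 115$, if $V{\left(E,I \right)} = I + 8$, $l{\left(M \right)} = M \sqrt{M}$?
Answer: $115 - 245 i - 70 i \sqrt{7} \approx 115.0 - 430.2 i$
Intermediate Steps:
$l{\left(M \right)} = M^{\frac{3}{2}}$
$V{\left(E,I \right)} = 8 + I$
$l{\left(-7 \right)} V{\left(6,5 \sqrt{1 + 6} + 2 \right)} + 115 = \left(-7\right)^{\frac{3}{2}} \left(8 + \left(5 \sqrt{1 + 6} + 2\right)\right) + 115 = - 7 i \sqrt{7} \left(8 + \left(5 \sqrt{7} + 2\right)\right) + 115 = - 7 i \sqrt{7} \left(8 + \left(2 + 5 \sqrt{7}\right)\right) + 115 = - 7 i \sqrt{7} \left(10 + 5 \sqrt{7}\right) + 115 = 115 - 7 i \sqrt{7} \left(10 + 5 \sqrt{7}\right)$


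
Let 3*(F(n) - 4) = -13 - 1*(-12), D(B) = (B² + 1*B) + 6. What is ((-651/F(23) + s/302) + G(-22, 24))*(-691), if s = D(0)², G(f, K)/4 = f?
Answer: 304643243/1661 ≈ 1.8341e+5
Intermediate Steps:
G(f, K) = 4*f
D(B) = 6 + B + B² (D(B) = (B² + B) + 6 = (B + B²) + 6 = 6 + B + B²)
F(n) = 11/3 (F(n) = 4 + (-13 - 1*(-12))/3 = 4 + (-13 + 12)/3 = 4 + (⅓)*(-1) = 4 - ⅓ = 11/3)
s = 36 (s = (6 + 0 + 0²)² = (6 + 0 + 0)² = 6² = 36)
((-651/F(23) + s/302) + G(-22, 24))*(-691) = ((-651/11/3 + 36/302) + 4*(-22))*(-691) = ((-651*3/11 + 36*(1/302)) - 88)*(-691) = ((-1953/11 + 18/151) - 88)*(-691) = (-294705/1661 - 88)*(-691) = -440873/1661*(-691) = 304643243/1661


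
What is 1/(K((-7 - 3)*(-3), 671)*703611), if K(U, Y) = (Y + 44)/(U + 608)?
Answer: 58/45734715 ≈ 1.2682e-6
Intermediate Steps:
K(U, Y) = (44 + Y)/(608 + U)
1/(K((-7 - 3)*(-3), 671)*703611) = 1/(((44 + 671)/(608 + (-7 - 3)*(-3)))*703611) = (1/703611)/(715/(608 - 10*(-3))) = (1/703611)/(715/(608 + 30)) = (1/703611)/(715/638) = (1/703611)/((1/638)*715) = (1/703611)/(65/58) = (58/65)*(1/703611) = 58/45734715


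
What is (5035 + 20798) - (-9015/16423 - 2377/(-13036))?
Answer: 5530671341993/214090228 ≈ 25833.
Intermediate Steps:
(5035 + 20798) - (-9015/16423 - 2377/(-13036)) = 25833 - (-9015*1/16423 - 2377*(-1/13036)) = 25833 - (-9015/16423 + 2377/13036) = 25833 - 1*(-78482069/214090228) = 25833 + 78482069/214090228 = 5530671341993/214090228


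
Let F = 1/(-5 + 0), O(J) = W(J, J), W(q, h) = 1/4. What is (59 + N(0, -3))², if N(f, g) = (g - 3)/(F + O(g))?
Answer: 3721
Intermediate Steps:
W(q, h) = ¼
O(J) = ¼
F = -⅕ (F = 1/(-5) = -⅕ ≈ -0.20000)
N(f, g) = -60 + 20*g (N(f, g) = (g - 3)/(-⅕ + ¼) = (-3 + g)/(1/20) = (-3 + g)*20 = -60 + 20*g)
(59 + N(0, -3))² = (59 + (-60 + 20*(-3)))² = (59 + (-60 - 60))² = (59 - 120)² = (-61)² = 3721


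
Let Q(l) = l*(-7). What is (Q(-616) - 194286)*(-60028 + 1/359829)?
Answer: 4103403294894514/359829 ≈ 1.1404e+10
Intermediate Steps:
Q(l) = -7*l
(Q(-616) - 194286)*(-60028 + 1/359829) = (-7*(-616) - 194286)*(-60028 + 1/359829) = (4312 - 194286)*(-60028 + 1/359829) = -189974*(-21599815211/359829) = 4103403294894514/359829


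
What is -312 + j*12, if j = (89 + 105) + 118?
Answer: 3432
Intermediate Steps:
j = 312 (j = 194 + 118 = 312)
-312 + j*12 = -312 + 312*12 = -312 + 3744 = 3432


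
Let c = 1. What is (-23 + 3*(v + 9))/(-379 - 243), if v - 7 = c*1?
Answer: -14/311 ≈ -0.045016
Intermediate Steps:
v = 8 (v = 7 + 1*1 = 7 + 1 = 8)
(-23 + 3*(v + 9))/(-379 - 243) = (-23 + 3*(8 + 9))/(-379 - 243) = (-23 + 3*17)/(-622) = (-23 + 51)*(-1/622) = 28*(-1/622) = -14/311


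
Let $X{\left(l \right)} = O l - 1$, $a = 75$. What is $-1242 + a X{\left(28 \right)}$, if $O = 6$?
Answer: $11283$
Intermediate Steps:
$X{\left(l \right)} = -1 + 6 l$ ($X{\left(l \right)} = 6 l - 1 = -1 + 6 l$)
$-1242 + a X{\left(28 \right)} = -1242 + 75 \left(-1 + 6 \cdot 28\right) = -1242 + 75 \left(-1 + 168\right) = -1242 + 75 \cdot 167 = -1242 + 12525 = 11283$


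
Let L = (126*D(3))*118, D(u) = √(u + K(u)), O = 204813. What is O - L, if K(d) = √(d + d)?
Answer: 204813 - 14868*√(3 + √6) ≈ 1.7011e+5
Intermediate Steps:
K(d) = √2*√d (K(d) = √(2*d) = √2*√d)
D(u) = √(u + √2*√u)
L = 14868*√(3 + √6) (L = (126*√(3 + √2*√3))*118 = (126*√(3 + √6))*118 = 14868*√(3 + √6) ≈ 34708.)
O - L = 204813 - 14868*√(3 + √6)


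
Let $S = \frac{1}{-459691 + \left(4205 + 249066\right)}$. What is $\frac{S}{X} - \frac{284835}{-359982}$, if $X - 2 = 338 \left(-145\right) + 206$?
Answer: $\frac{478224142966897}{604392309273480} \approx 0.79125$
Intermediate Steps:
$X = -48802$ ($X = 2 + \left(338 \left(-145\right) + 206\right) = 2 + \left(-49010 + 206\right) = 2 - 48804 = -48802$)
$S = - \frac{1}{206420}$ ($S = \frac{1}{-459691 + 253271} = \frac{1}{-206420} = - \frac{1}{206420} \approx -4.8445 \cdot 10^{-6}$)
$\frac{S}{X} - \frac{284835}{-359982} = - \frac{1}{206420 \left(-48802\right)} - \frac{284835}{-359982} = \left(- \frac{1}{206420}\right) \left(- \frac{1}{48802}\right) - - \frac{94945}{119994} = \frac{1}{10073708840} + \frac{94945}{119994} = \frac{478224142966897}{604392309273480}$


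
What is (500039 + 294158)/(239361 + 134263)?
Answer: 794197/373624 ≈ 2.1257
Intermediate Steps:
(500039 + 294158)/(239361 + 134263) = 794197/373624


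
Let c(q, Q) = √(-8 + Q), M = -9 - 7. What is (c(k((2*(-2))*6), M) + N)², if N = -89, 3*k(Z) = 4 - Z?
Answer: 7897 - 356*I*√6 ≈ 7897.0 - 872.02*I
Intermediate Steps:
k(Z) = 4/3 - Z/3 (k(Z) = (4 - Z)/3 = 4/3 - Z/3)
M = -16
(c(k((2*(-2))*6), M) + N)² = (√(-8 - 16) - 89)² = (√(-24) - 89)² = (2*I*√6 - 89)² = (-89 + 2*I*√6)²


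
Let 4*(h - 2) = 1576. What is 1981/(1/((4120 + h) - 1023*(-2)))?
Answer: 12999322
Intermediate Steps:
h = 396 (h = 2 + (¼)*1576 = 2 + 394 = 396)
1981/(1/((4120 + h) - 1023*(-2))) = 1981/(1/((4120 + 396) - 1023*(-2))) = 1981/(1/(4516 + 2046)) = 1981/(1/6562) = 1981*6562 = 12999322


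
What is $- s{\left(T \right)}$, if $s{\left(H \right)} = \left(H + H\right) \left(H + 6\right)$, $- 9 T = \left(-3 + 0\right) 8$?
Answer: $- \frac{416}{9} \approx -46.222$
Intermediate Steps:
$T = \frac{8}{3}$ ($T = - \frac{\left(-3 + 0\right) 8}{9} = - \frac{\left(-3\right) 8}{9} = \left(- \frac{1}{9}\right) \left(-24\right) = \frac{8}{3} \approx 2.6667$)
$s{\left(H \right)} = 2 H \left(6 + H\right)$
$- s{\left(T \right)} = - \frac{2 \cdot 8 \left(6 + \frac{8}{3}\right)}{3} = - \frac{2 \cdot 8 \cdot 26}{3 \cdot 3} = \left(-1\right) \frac{416}{9} = - \frac{416}{9}$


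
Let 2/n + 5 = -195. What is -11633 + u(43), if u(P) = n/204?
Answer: -237313201/20400 ≈ -11633.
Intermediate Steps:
n = -1/100 (n = 2/(-5 - 195) = 2/(-200) = 2*(-1/200) = -1/100 ≈ -0.010000)
u(P) = -1/20400 (u(P) = -1/100/204 = -1/100*1/204 = -1/20400)
-11633 + u(43) = -11633 - 1/20400 = -237313201/20400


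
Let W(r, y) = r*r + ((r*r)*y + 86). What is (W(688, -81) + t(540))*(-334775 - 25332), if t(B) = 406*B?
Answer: 13557378196758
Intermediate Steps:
W(r, y) = 86 + r² + y*r² (W(r, y) = r² + (r²*y + 86) = r² + (y*r² + 86) = r² + (86 + y*r²) = 86 + r² + y*r²)
(W(688, -81) + t(540))*(-334775 - 25332) = ((86 + 688² - 81*688²) + 406*540)*(-334775 - 25332) = ((86 + 473344 - 81*473344) + 219240)*(-360107) = ((86 + 473344 - 38340864) + 219240)*(-360107) = (-37867434 + 219240)*(-360107) = -37648194*(-360107) = 13557378196758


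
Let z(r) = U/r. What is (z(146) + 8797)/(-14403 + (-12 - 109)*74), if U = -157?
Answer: -1284205/3410122 ≈ -0.37659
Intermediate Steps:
z(r) = -157/r
(z(146) + 8797)/(-14403 + (-12 - 109)*74) = (-157/146 + 8797)/(-14403 + (-12 - 109)*74) = (-157*1/146 + 8797)/(-14403 - 121*74) = (-157/146 + 8797)/(-14403 - 8954) = (1284205/146)/(-23357) = (1284205/146)*(-1/23357) = -1284205/3410122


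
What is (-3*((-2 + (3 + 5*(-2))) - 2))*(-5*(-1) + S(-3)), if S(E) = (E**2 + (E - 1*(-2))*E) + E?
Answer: 462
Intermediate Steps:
S(E) = E + E**2 + E*(2 + E) (S(E) = (E**2 + (E + 2)*E) + E = (E**2 + (2 + E)*E) + E = (E**2 + E*(2 + E)) + E = E + E**2 + E*(2 + E))
(-3*((-2 + (3 + 5*(-2))) - 2))*(-5*(-1) + S(-3)) = (-3*((-2 + (3 + 5*(-2))) - 2))*(-5*(-1) - 3*(3 + 2*(-3))) = (-3*((-2 + (3 - 10)) - 2))*(5 - 3*(3 - 6)) = (-3*((-2 - 7) - 2))*(5 - 3*(-3)) = (-3*(-9 - 2))*(5 + 9) = -3*(-11)*14 = 33*14 = 462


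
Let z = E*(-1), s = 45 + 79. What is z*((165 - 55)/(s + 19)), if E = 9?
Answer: -90/13 ≈ -6.9231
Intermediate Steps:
s = 124
z = -9 (z = 9*(-1) = -9)
z*((165 - 55)/(s + 19)) = -9*(165 - 55)/(124 + 19) = -990/143 = -9*10/13 = -90/13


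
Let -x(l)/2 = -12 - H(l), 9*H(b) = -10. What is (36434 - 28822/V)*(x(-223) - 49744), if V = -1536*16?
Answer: -50088160710625/27648 ≈ -1.8116e+9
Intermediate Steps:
H(b) = -10/9 (H(b) = (⅑)*(-10) = -10/9)
x(l) = 196/9 (x(l) = -2*(-12 - 1*(-10/9)) = -2*(-12 + 10/9) = -2*(-98/9) = 196/9)
V = -24576
(36434 - 28822/V)*(x(-223) - 49744) = (36434 - 28822/(-24576))*(196/9 - 49744) = (36434 - 28822*(-1/24576))*(-447500/9) = (36434 + 14411/12288)*(-447500/9) = (447715403/12288)*(-447500/9) = -50088160710625/27648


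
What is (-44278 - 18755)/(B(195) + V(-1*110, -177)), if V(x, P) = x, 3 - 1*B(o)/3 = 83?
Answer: 63033/350 ≈ 180.09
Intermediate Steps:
B(o) = -240 (B(o) = 9 - 3*83 = 9 - 249 = -240)
(-44278 - 18755)/(B(195) + V(-1*110, -177)) = (-44278 - 18755)/(-240 - 1*110) = -63033/(-240 - 110) = -63033/(-350) = -63033*(-1/350) = 63033/350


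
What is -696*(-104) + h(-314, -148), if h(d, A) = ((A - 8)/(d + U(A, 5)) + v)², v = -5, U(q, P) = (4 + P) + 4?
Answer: 6559882585/90601 ≈ 72404.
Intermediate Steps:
U(q, P) = 8 + P
h(d, A) = (-5 + (-8 + A)/(13 + d))² (h(d, A) = ((A - 8)/(d + (8 + 5)) - 5)² = ((-8 + A)/(d + 13) - 5)² = ((-8 + A)/(13 + d) - 5)² = (-5 + (-8 + A)/(13 + d))²)
-696*(-104) + h(-314, -148) = -696*(-104) + (-73 - 148 - 5*(-314))²/(13 - 314)² = 72384 + (-73 - 148 + 1570)²/(-301)² = 72384 + (1/90601)*1349² = 72384 + (1/90601)*1819801 = 72384 + 1819801/90601 = 6559882585/90601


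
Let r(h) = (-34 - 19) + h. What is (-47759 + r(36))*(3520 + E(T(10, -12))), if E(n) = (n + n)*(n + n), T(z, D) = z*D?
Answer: -2920069120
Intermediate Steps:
T(z, D) = D*z
r(h) = -53 + h
E(n) = 4*n² (E(n) = (2*n)*(2*n) = 4*n²)
(-47759 + r(36))*(3520 + E(T(10, -12))) = (-47759 + (-53 + 36))*(3520 + 4*(-12*10)²) = (-47759 - 17)*(3520 + 4*(-120)²) = -47776*(3520 + 4*14400) = -47776*(3520 + 57600) = -47776*61120 = -2920069120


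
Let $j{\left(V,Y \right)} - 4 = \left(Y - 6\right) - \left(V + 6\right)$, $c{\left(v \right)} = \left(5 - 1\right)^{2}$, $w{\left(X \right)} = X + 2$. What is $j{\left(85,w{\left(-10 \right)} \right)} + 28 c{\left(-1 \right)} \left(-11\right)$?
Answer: $-5029$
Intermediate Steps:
$w{\left(X \right)} = 2 + X$
$c{\left(v \right)} = 16$ ($c{\left(v \right)} = 4^{2} = 16$)
$j{\left(V,Y \right)} = -8 + Y - V$ ($j{\left(V,Y \right)} = 4 - \left(12 + V - Y\right) = -8 + Y - V$)
$j{\left(85,w{\left(-10 \right)} \right)} + 28 c{\left(-1 \right)} \left(-11\right) = \left(-8 + \left(2 - 10\right) - 85\right) + 28 \cdot 16 \left(-11\right) = \left(-8 - 8 - 85\right) + 448 \left(-11\right) = -101 - 4928 = -5029$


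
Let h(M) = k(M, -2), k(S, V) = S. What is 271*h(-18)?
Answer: -4878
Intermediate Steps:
h(M) = M
271*h(-18) = 271*(-18) = -4878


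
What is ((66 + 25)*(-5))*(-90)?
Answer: 40950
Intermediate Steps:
((66 + 25)*(-5))*(-90) = (91*(-5))*(-90) = -455*(-90) = 40950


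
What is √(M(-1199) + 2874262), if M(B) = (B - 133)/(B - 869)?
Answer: √768258787879/517 ≈ 1695.4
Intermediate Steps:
M(B) = (-133 + B)/(-869 + B)
√(M(-1199) + 2874262) = √((-133 - 1199)/(-869 - 1199) + 2874262) = √(-1332/(-2068) + 2874262) = √(-1/2068*(-1332) + 2874262) = √(333/517 + 2874262) = √(1485993787/517) = √768258787879/517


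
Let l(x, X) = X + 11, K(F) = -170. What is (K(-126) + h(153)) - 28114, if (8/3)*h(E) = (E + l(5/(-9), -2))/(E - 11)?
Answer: -16065069/568 ≈ -28284.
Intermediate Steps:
l(x, X) = 11 + X
h(E) = 3*(9 + E)/(8*(-11 + E)) (h(E) = 3*((E + (11 - 2))/(E - 11))/8 = 3*((E + 9)/(-11 + E))/8 = 3*((9 + E)/(-11 + E))/8 = 3*(9 + E)/(8*(-11 + E)))
(K(-126) + h(153)) - 28114 = (-170 + 3*(9 + 153)/(8*(-11 + 153))) - 28114 = (-170 + (3/8)*162/142) - 28114 = (-170 + (3/8)*(1/142)*162) - 28114 = (-170 + 243/568) - 28114 = -96317/568 - 28114 = -16065069/568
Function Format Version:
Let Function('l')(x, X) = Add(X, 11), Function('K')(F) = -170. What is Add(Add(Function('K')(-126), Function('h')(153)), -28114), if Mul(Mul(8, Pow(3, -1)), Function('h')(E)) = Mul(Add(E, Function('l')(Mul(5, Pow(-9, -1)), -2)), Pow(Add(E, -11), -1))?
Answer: Rational(-16065069, 568) ≈ -28284.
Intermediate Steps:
Function('l')(x, X) = Add(11, X)
Function('h')(E) = Mul(Rational(3, 8), Pow(Add(-11, E), -1), Add(9, E)) (Function('h')(E) = Mul(Rational(3, 8), Mul(Add(E, Add(11, -2)), Pow(Add(E, -11), -1))) = Mul(Rational(3, 8), Mul(Add(E, 9), Pow(Add(-11, E), -1))) = Mul(Rational(3, 8), Mul(Add(9, E), Pow(Add(-11, E), -1))) = Mul(Rational(3, 8), Mul(Pow(Add(-11, E), -1), Add(9, E))) = Mul(Rational(3, 8), Pow(Add(-11, E), -1), Add(9, E)))
Add(Add(Function('K')(-126), Function('h')(153)), -28114) = Add(Add(-170, Mul(Rational(3, 8), Pow(Add(-11, 153), -1), Add(9, 153))), -28114) = Add(Add(-170, Mul(Rational(3, 8), Pow(142, -1), 162)), -28114) = Add(Add(-170, Mul(Rational(3, 8), Rational(1, 142), 162)), -28114) = Add(Add(-170, Rational(243, 568)), -28114) = Add(Rational(-96317, 568), -28114) = Rational(-16065069, 568)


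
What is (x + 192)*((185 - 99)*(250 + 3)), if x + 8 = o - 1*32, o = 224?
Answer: 8181008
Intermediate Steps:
x = 184 (x = -8 + (224 - 1*32) = -8 + (224 - 32) = -8 + 192 = 184)
(x + 192)*((185 - 99)*(250 + 3)) = (184 + 192)*((185 - 99)*(250 + 3)) = 376*(86*253) = 376*21758 = 8181008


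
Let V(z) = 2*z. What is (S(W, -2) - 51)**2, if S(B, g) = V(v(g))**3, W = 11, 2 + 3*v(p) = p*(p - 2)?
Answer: 169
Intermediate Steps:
v(p) = -2/3 + p*(-2 + p)/3 (v(p) = -2/3 + (p*(p - 2))/3 = -2/3 + (p*(-2 + p))/3 = -2/3 + p*(-2 + p)/3)
S(B, g) = (-4/3 - 4*g/3 + 2*g**2/3)**3 (S(B, g) = (2*(-2/3 - 2*g/3 + g**2/3))**3 = (-4/3 - 4*g/3 + 2*g**2/3)**3)
(S(W, -2) - 51)**2 = (-8*(2 - 1*(-2)**2 + 2*(-2))**3/27 - 51)**2 = (-8*(2 - 1*4 - 4)**3/27 - 51)**2 = (-8*(2 - 4 - 4)**3/27 - 51)**2 = (-8/27*(-6)**3 - 51)**2 = (-8/27*(-216) - 51)**2 = (64 - 51)**2 = 13**2 = 169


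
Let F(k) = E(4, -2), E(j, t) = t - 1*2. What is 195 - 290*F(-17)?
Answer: 1355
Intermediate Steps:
E(j, t) = -2 + t (E(j, t) = t - 2 = -2 + t)
F(k) = -4 (F(k) = -2 - 2 = -4)
195 - 290*F(-17) = 195 - 290*(-4) = 195 + 1160 = 1355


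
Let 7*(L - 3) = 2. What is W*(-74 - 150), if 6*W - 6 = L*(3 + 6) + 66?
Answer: -3792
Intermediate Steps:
L = 23/7 (L = 3 + (⅐)*2 = 3 + 2/7 = 23/7 ≈ 3.2857)
W = 237/14 (W = 1 + (23*(3 + 6)/7 + 66)/6 = 1 + ((23/7)*9 + 66)/6 = 1 + (207/7 + 66)/6 = 1 + (⅙)*(669/7) = 1 + 223/14 = 237/14 ≈ 16.929)
W*(-74 - 150) = 237*(-74 - 150)/14 = (237/14)*(-224) = -3792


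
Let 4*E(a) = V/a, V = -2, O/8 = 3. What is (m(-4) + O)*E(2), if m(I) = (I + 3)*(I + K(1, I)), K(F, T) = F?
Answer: -27/4 ≈ -6.7500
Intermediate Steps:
O = 24 (O = 8*3 = 24)
E(a) = -1/(2*a) (E(a) = (-2/a)/4 = -1/(2*a))
m(I) = (1 + I)*(3 + I) (m(I) = (I + 3)*(I + 1) = (3 + I)*(1 + I) = (1 + I)*(3 + I))
(m(-4) + O)*E(2) = ((3 + (-4)² + 4*(-4)) + 24)*(-½/2) = ((3 + 16 - 16) + 24)*(-½*½) = (3 + 24)*(-¼) = 27*(-¼) = -27/4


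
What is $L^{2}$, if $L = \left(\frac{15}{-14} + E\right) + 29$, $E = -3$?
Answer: $\frac{121801}{196} \approx 621.43$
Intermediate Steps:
$L = \frac{349}{14}$ ($L = \left(\frac{15}{-14} - 3\right) + 29 = \left(15 \left(- \frac{1}{14}\right) - 3\right) + 29 = \left(- \frac{15}{14} - 3\right) + 29 = - \frac{57}{14} + 29 = \frac{349}{14} \approx 24.929$)
$L^{2} = \left(\frac{349}{14}\right)^{2} = \frac{121801}{196}$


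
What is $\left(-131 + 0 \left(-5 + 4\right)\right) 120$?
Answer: $-15720$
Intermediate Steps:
$\left(-131 + 0 \left(-5 + 4\right)\right) 120 = \left(-131 + 0 \left(-1\right)\right) 120 = \left(-131 + 0\right) 120 = \left(-131\right) 120 = -15720$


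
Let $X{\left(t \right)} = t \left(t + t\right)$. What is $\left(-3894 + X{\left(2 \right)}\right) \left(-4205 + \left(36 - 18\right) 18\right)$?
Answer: $15081566$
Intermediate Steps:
$X{\left(t \right)} = 2 t^{2}$ ($X{\left(t \right)} = t 2 t = 2 t^{2}$)
$\left(-3894 + X{\left(2 \right)}\right) \left(-4205 + \left(36 - 18\right) 18\right) = \left(-3894 + 2 \cdot 2^{2}\right) \left(-4205 + \left(36 - 18\right) 18\right) = \left(-3894 + 2 \cdot 4\right) \left(-4205 + 18 \cdot 18\right) = \left(-3894 + 8\right) \left(-4205 + 324\right) = \left(-3886\right) \left(-3881\right) = 15081566$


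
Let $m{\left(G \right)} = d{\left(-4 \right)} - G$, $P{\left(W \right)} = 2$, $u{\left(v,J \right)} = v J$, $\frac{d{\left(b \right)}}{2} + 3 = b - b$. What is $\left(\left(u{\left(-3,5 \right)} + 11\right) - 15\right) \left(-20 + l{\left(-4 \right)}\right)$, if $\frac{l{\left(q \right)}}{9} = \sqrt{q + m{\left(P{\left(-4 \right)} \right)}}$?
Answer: $380 - 342 i \sqrt{3} \approx 380.0 - 592.36 i$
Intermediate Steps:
$d{\left(b \right)} = -6$ ($d{\left(b \right)} = -6 + 2 \left(b - b\right) = -6 + 2 \cdot 0 = -6 + 0 = -6$)
$u{\left(v,J \right)} = J v$
$m{\left(G \right)} = -6 - G$
$l{\left(q \right)} = 9 \sqrt{-8 + q}$ ($l{\left(q \right)} = 9 \sqrt{q - 8} = 9 \sqrt{-8 + q}$)
$\left(\left(u{\left(-3,5 \right)} + 11\right) - 15\right) \left(-20 + l{\left(-4 \right)}\right) = \left(\left(5 \left(-3\right) + 11\right) - 15\right) \left(-20 + 9 \sqrt{-8 - 4}\right) = \left(\left(-15 + 11\right) - 15\right) \left(-20 + 9 \sqrt{-12}\right) = \left(-4 - 15\right) \left(-20 + 9 \cdot 2 i \sqrt{3}\right) = - 19 \left(-20 + 18 i \sqrt{3}\right) = 380 - 342 i \sqrt{3}$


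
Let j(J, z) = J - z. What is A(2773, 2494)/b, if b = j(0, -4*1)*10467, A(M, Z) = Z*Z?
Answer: 1555009/10467 ≈ 148.56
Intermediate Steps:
A(M, Z) = Z²
b = 41868 (b = (0 - (-4))*10467 = (0 - 1*(-4))*10467 = (0 + 4)*10467 = 4*10467 = 41868)
A(2773, 2494)/b = 2494²/41868 = 6220036*(1/41868) = 1555009/10467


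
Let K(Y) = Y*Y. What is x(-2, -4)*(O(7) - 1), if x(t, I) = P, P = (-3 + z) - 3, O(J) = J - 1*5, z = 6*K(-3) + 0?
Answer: 48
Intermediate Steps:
K(Y) = Y²
z = 54 (z = 6*(-3)² + 0 = 6*9 + 0 = 54 + 0 = 54)
O(J) = -5 + J (O(J) = J - 5 = -5 + J)
P = 48 (P = (-3 + 54) - 3 = 51 - 3 = 48)
x(t, I) = 48
x(-2, -4)*(O(7) - 1) = 48*((-5 + 7) - 1) = 48*(2 - 1) = 48*1 = 48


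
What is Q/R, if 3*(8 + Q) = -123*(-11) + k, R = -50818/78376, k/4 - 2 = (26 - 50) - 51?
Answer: -40637956/76227 ≈ -533.12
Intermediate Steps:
k = -292 (k = 8 + 4*((26 - 50) - 51) = 8 + 4*(-24 - 51) = 8 + 4*(-75) = 8 - 300 = -292)
R = -25409/39188 (R = -50818*1/78376 = -25409/39188 ≈ -0.64839)
Q = 1037/3 (Q = -8 + (-123*(-11) - 292)/3 = -8 + (1353 - 292)/3 = -8 + (⅓)*1061 = -8 + 1061/3 = 1037/3 ≈ 345.67)
Q/R = 1037/(3*(-25409/39188)) = (1037/3)*(-39188/25409) = -40637956/76227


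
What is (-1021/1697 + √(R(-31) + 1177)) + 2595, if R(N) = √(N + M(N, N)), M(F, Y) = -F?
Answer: 4402694/1697 + √1177 ≈ 2628.7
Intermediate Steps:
R(N) = 0 (R(N) = √(N - N) = √0 = 0)
(-1021/1697 + √(R(-31) + 1177)) + 2595 = (-1021/1697 + √(0 + 1177)) + 2595 = (-1021*1/1697 + √1177) + 2595 = (-1021/1697 + √1177) + 2595 = 4402694/1697 + √1177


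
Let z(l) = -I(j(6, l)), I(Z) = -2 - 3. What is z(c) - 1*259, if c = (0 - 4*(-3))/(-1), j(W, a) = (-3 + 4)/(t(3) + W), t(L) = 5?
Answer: -254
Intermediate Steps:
j(W, a) = 1/(5 + W) (j(W, a) = (-3 + 4)/(5 + W) = 1/(5 + W))
c = -12 (c = (0 + 12)*(-1) = 12*(-1) = -12)
I(Z) = -5
z(l) = 5 (z(l) = -1*(-5) = 5)
z(c) - 1*259 = 5 - 1*259 = 5 - 259 = -254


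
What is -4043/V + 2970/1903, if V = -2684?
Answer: 1424119/464332 ≈ 3.0670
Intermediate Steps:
-4043/V + 2970/1903 = -4043/(-2684) + 2970/1903 = -4043*(-1/2684) + 2970*(1/1903) = 4043/2684 + 270/173 = 1424119/464332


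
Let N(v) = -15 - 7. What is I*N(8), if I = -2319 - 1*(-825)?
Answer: 32868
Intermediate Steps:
I = -1494 (I = -2319 + 825 = -1494)
N(v) = -22
I*N(8) = -1494*(-22) = 32868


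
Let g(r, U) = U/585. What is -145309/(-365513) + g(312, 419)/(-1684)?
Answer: 142996558313/360081476820 ≈ 0.39712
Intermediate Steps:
g(r, U) = U/585 (g(r, U) = U*(1/585) = U/585)
-145309/(-365513) + g(312, 419)/(-1684) = -145309/(-365513) + ((1/585)*419)/(-1684) = -145309*(-1/365513) + (419/585)*(-1/1684) = 145309/365513 - 419/985140 = 142996558313/360081476820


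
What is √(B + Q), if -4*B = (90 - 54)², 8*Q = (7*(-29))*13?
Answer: I*√10462/4 ≈ 25.571*I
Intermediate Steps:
Q = -2639/8 (Q = ((7*(-29))*13)/8 = (-203*13)/8 = (⅛)*(-2639) = -2639/8 ≈ -329.88)
B = -324 (B = -(90 - 54)²/4 = -¼*36² = -¼*1296 = -324)
√(B + Q) = √(-324 - 2639/8) = √(-5231/8) = I*√10462/4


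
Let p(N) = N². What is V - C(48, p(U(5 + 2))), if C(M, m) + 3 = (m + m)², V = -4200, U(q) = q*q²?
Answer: -55365153001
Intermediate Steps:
U(q) = q³
C(M, m) = -3 + 4*m² (C(M, m) = -3 + (m + m)² = -3 + (2*m)² = -3 + 4*m²)
V - C(48, p(U(5 + 2))) = -4200 - (-3 + 4*(((5 + 2)³)²)²) = -4200 - (-3 + 4*((7³)²)²) = -4200 - (-3 + 4*(343²)²) = -4200 - (-3 + 4*117649²) = -4200 - (-3 + 4*13841287201) = -4200 - (-3 + 55365148804) = -4200 - 1*55365148801 = -4200 - 55365148801 = -55365153001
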